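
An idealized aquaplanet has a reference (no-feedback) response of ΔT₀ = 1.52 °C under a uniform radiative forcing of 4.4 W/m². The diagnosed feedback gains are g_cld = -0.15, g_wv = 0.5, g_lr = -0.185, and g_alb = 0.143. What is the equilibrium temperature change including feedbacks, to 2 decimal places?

2.20 °C

Total gain g = -0.15 + 0.5 − 0.185 + 0.143 = 0.308.
Amplification A = 1/(1 − 0.308) = 1.445.
ΔT = 1.52 × 1.445 = 2.20 °C.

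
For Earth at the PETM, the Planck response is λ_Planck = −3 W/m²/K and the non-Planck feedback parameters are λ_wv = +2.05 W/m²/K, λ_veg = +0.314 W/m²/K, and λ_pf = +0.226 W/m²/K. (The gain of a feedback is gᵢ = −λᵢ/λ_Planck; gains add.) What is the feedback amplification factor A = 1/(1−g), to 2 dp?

7.32

Convert to gains: g_wv = 2.05/3 = 0.6833; g_veg = 0.314/3 = 0.1047; g_pf = 0.226/3 = 0.07533.
Total gain g = 0.86333.
A = 1/(1 − 0.86333) = 7.32.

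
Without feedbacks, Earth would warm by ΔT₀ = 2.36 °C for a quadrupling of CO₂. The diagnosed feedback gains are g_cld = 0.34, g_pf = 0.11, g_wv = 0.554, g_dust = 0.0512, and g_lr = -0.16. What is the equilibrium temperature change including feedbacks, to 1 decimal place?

22.5 °C

Total gain g = 0.34 + 0.11 + 0.554 + 0.0512 − 0.16 = 0.8952.
Amplification A = 1/(1 − 0.8952) = 9.542.
ΔT = 2.36 × 9.542 = 22.5 °C.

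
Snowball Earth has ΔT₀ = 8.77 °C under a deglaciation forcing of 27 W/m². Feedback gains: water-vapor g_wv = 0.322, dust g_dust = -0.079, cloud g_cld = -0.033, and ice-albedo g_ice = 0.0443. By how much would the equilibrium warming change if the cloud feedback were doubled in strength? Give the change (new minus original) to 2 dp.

-0.50 °C

Original: g = 0.2543, ΔT = 8.77/(1−0.2543) = 11.7608 °C.
With doubled cloud: g' = 0.2213, ΔT' = 8.77/(1−0.2213) = 11.2624 °C.
Change = 11.2624 − 11.7608 = -0.50 °C.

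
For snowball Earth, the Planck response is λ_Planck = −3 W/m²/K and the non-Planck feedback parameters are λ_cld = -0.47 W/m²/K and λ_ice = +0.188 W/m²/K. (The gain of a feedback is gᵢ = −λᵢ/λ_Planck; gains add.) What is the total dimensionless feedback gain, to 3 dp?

Convert to gains: g_cld = -0.47/3 = -0.1567; g_ice = 0.188/3 = 0.06267.
Total gain g = -0.09403.

-0.094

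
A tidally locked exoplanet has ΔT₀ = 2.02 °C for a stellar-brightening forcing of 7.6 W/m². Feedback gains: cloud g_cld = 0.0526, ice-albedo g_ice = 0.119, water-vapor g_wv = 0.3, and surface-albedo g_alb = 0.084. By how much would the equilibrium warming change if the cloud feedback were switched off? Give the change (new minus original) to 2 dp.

-0.48 °C

Original: g = 0.5556, ΔT = 2.02/(1−0.5556) = 4.5455 °C.
Without cloud: g' = 0.503, ΔT' = 2.02/(1−0.503) = 4.0644 °C.
Change = 4.0644 − 4.5455 = -0.48 °C.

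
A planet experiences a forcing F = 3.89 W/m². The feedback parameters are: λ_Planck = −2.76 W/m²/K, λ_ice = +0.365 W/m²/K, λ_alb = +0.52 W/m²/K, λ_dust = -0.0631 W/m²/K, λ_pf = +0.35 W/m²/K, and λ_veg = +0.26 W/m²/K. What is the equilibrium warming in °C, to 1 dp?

Net feedback parameter λ = (−2.76) + (+0.365) + (+0.52) + (-0.0631) + (+0.35) + (+0.26) = -1.3281 W/m²/K.
ΔT = −F/λ = −3.89/(-1.3281) = 2.9 °C.

2.9 °C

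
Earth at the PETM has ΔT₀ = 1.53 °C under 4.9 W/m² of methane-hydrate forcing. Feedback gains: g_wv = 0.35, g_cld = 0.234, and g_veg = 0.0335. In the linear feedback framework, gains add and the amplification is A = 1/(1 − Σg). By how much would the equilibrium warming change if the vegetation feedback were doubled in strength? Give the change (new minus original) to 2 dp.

0.38 °C

Original: g = 0.6175, ΔT = 1.53/(1−0.6175) = 4.0000 °C.
With doubled vegetation: g' = 0.651, ΔT' = 1.53/(1−0.651) = 4.3840 °C.
Change = 4.3840 − 4.0000 = 0.38 °C.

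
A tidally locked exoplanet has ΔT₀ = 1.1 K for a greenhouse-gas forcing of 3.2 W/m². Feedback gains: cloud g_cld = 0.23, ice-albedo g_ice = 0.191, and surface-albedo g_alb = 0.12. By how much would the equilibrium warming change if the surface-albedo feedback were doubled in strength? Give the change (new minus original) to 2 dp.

0.85 K

Original: g = 0.541, ΔT = 1.1/(1−0.541) = 2.3965 K.
With doubled surface-albedo: g' = 0.661, ΔT' = 1.1/(1−0.661) = 3.2448 K.
Change = 3.2448 − 2.3965 = 0.85 K.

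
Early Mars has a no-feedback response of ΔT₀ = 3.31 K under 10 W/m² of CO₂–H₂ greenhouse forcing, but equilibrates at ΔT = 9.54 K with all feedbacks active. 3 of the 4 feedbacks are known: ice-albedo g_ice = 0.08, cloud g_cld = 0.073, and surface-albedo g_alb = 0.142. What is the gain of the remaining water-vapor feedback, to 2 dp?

0.36

Amplification A = ΔT/ΔT₀ = 9.54/3.31 = 2.882.
Total gain g = 1 − 1/A = 1 − 1/2.882 = 0.653.
Known gains sum to 0.08 + 0.073 + 0.142 = 0.295.
g_wv = 0.653 − 0.295 = 0.36.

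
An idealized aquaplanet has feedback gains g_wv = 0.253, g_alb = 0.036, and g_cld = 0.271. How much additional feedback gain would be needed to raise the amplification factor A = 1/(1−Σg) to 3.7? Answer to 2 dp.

Current total gain = 0.56.
Target gain for A = 3.7: g* = 1 − 1/3.7 = 0.7297.
Additional gain needed = 0.7297 − 0.56 = 0.17.

0.17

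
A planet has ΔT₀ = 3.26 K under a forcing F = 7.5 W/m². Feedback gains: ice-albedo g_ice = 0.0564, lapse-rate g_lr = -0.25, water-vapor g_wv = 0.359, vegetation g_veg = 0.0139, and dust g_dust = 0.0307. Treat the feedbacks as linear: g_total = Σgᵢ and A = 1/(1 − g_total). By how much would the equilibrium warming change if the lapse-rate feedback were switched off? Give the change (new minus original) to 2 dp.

1.91 K

Original: g = 0.21, ΔT = 3.26/(1−0.21) = 4.1266 K.
Without lapse-rate: g' = 0.46, ΔT' = 3.26/(1−0.46) = 6.0370 K.
Change = 6.0370 − 4.1266 = 1.91 K.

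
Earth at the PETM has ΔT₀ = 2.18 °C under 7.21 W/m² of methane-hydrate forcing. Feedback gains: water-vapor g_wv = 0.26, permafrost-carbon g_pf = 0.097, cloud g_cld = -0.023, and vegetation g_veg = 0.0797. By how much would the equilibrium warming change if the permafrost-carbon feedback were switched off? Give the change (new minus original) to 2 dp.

Original: g = 0.4137, ΔT = 2.18/(1−0.4137) = 3.7182 °C.
Without permafrost-carbon: g' = 0.3167, ΔT' = 2.18/(1−0.3167) = 3.1904 °C.
Change = 3.1904 − 3.7182 = -0.53 °C.

-0.53 °C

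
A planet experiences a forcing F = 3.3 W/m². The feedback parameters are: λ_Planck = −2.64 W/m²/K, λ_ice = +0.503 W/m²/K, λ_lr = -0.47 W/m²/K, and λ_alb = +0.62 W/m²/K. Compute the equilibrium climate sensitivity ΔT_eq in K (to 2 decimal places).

1.66 K

Net feedback parameter λ = (−2.64) + (+0.503) + (-0.47) + (+0.62) = -1.987 W/m²/K.
ΔT = −F/λ = −3.3/(-1.987) = 1.66 K.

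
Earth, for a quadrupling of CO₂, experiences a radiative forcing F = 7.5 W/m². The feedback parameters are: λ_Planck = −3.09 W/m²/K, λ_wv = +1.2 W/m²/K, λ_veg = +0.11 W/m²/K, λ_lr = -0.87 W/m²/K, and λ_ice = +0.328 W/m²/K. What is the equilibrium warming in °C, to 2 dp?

3.23 °C

Net feedback parameter λ = (−3.09) + (+1.2) + (+0.11) + (-0.87) + (+0.328) = -2.322 W/m²/K.
ΔT = −F/λ = −7.5/(-2.322) = 3.23 °C.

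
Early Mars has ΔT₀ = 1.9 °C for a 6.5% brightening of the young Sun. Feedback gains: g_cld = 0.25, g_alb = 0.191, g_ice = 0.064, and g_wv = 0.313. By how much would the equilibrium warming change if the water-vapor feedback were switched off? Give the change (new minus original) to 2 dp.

-6.60 °C

Original: g = 0.818, ΔT = 1.9/(1−0.818) = 10.4396 °C.
Without water-vapor: g' = 0.505, ΔT' = 1.9/(1−0.505) = 3.8384 °C.
Change = 3.8384 − 10.4396 = -6.60 °C.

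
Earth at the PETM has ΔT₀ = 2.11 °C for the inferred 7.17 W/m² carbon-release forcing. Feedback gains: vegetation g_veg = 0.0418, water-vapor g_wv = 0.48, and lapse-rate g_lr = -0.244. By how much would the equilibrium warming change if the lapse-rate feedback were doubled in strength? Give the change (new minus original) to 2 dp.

-0.74 °C

Original: g = 0.2778, ΔT = 2.11/(1−0.2778) = 2.9216 °C.
With doubled lapse-rate: g' = 0.0338, ΔT' = 2.11/(1−0.0338) = 2.1838 °C.
Change = 2.1838 − 2.9216 = -0.74 °C.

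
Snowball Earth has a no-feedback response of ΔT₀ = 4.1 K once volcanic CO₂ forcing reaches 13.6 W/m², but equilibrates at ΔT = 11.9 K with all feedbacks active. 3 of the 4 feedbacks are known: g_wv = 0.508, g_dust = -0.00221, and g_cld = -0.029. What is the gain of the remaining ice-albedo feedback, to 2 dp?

0.18

Amplification A = ΔT/ΔT₀ = 11.9/4.1 = 2.902.
Total gain g = 1 − 1/A = 1 − 1/2.902 = 0.6554.
Known gains sum to 0.508 − 0.00221 − 0.029 = 0.47679.
g_ice = 0.6554 − 0.47679 = 0.18.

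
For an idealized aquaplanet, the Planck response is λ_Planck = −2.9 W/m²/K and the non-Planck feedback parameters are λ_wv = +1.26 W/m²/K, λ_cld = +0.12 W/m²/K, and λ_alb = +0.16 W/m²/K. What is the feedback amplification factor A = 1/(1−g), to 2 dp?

2.13

Convert to gains: g_wv = 1.26/2.9 = 0.4345; g_cld = 0.12/2.9 = 0.04138; g_alb = 0.16/2.9 = 0.05517.
Total gain g = 0.53105.
A = 1/(1 − 0.53105) = 2.13.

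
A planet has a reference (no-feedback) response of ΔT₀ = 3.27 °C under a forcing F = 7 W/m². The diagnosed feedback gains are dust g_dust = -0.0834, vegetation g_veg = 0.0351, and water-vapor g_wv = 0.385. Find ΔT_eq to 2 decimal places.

Total gain g = -0.0834 + 0.0351 + 0.385 = 0.3367.
Amplification A = 1/(1 − 0.3367) = 1.508.
ΔT = 3.27 × 1.508 = 4.93 °C.

4.93 °C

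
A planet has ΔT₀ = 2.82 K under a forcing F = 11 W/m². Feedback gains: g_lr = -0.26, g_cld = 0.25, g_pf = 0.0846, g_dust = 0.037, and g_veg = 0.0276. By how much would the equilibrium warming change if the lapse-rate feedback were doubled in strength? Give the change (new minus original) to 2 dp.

-0.76 K

Original: g = 0.1392, ΔT = 2.82/(1−0.1392) = 3.2760 K.
With doubled lapse-rate: g' = -0.1208, ΔT' = 2.82/(1+0.1208) = 2.5161 K.
Change = 2.5161 − 3.2760 = -0.76 K.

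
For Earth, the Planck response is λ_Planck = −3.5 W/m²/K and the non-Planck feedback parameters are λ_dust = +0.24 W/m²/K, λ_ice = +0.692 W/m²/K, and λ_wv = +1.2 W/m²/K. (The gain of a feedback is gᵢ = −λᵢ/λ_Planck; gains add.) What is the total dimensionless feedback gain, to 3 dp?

Convert to gains: g_dust = 0.24/3.5 = 0.06857; g_ice = 0.692/3.5 = 0.1977; g_wv = 1.2/3.5 = 0.3429.
Total gain g = 0.60917.

0.609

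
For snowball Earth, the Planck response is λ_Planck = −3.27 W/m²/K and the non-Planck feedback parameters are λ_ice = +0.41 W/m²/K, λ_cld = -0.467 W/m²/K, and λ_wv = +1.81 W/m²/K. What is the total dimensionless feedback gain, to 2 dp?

0.54

Convert to gains: g_ice = 0.41/3.27 = 0.1254; g_cld = -0.467/3.27 = -0.1428; g_wv = 1.81/3.27 = 0.5535.
Total gain g = 0.5361.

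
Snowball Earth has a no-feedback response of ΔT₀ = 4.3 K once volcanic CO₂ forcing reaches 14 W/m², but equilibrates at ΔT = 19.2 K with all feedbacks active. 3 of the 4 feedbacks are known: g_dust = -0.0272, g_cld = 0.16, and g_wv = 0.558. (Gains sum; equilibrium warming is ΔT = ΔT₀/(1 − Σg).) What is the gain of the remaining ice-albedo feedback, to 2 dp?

Amplification A = ΔT/ΔT₀ = 19.2/4.3 = 4.465.
Total gain g = 1 − 1/A = 1 − 1/4.465 = 0.776.
Known gains sum to -0.0272 + 0.16 + 0.558 = 0.6908.
g_ice = 0.776 − 0.6908 = 0.09.

0.09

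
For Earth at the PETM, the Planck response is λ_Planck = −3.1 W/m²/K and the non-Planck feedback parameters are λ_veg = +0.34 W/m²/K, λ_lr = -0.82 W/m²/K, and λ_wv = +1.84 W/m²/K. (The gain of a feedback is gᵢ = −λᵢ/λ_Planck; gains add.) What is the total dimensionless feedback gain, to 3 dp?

0.439

Convert to gains: g_veg = 0.34/3.1 = 0.1097; g_lr = -0.82/3.1 = -0.2645; g_wv = 1.84/3.1 = 0.5935.
Total gain g = 0.4387.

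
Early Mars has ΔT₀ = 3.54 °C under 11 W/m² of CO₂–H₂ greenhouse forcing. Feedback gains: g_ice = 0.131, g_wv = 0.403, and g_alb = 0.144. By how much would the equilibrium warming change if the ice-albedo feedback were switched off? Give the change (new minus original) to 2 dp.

-3.18 °C

Original: g = 0.678, ΔT = 3.54/(1−0.678) = 10.9938 °C.
Without ice-albedo: g' = 0.547, ΔT' = 3.54/(1−0.547) = 7.8146 °C.
Change = 7.8146 − 10.9938 = -3.18 °C.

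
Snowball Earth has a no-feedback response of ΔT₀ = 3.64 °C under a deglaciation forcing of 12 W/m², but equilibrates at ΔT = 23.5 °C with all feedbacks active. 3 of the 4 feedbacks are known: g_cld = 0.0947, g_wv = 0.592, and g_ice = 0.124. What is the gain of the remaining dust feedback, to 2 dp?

0.03

Amplification A = ΔT/ΔT₀ = 23.5/3.64 = 6.456.
Total gain g = 1 − 1/A = 1 − 1/6.456 = 0.8451.
Known gains sum to 0.0947 + 0.592 + 0.124 = 0.8107.
g_dust = 0.8451 − 0.8107 = 0.03.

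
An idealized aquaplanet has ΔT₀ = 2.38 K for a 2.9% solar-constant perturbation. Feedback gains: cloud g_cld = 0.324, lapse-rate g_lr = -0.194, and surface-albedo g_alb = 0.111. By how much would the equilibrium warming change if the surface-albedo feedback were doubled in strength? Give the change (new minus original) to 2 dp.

0.54 K

Original: g = 0.241, ΔT = 2.38/(1−0.241) = 3.1357 K.
With doubled surface-albedo: g' = 0.352, ΔT' = 2.38/(1−0.352) = 3.6728 K.
Change = 3.6728 − 3.1357 = 0.54 K.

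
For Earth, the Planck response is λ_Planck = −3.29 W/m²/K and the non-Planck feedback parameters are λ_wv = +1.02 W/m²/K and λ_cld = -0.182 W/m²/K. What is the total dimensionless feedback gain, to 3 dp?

0.255

Convert to gains: g_wv = 1.02/3.29 = 0.31; g_cld = -0.182/3.29 = -0.05532.
Total gain g = 0.25468.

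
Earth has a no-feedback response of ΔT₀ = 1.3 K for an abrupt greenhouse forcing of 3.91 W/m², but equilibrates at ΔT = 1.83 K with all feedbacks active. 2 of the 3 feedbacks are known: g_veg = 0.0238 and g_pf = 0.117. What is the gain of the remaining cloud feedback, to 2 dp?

0.15

Amplification A = ΔT/ΔT₀ = 1.83/1.3 = 1.408.
Total gain g = 1 − 1/A = 1 − 1/1.408 = 0.2898.
Known gains sum to 0.0238 + 0.117 = 0.1408.
g_cld = 0.2898 − 0.1408 = 0.15.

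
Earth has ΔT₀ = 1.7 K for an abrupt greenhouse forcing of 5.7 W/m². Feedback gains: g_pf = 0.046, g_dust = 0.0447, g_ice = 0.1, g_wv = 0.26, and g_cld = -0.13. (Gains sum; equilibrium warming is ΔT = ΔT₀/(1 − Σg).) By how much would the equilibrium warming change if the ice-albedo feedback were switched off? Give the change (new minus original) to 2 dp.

-0.32 K

Original: g = 0.3207, ΔT = 1.7/(1−0.3207) = 2.5026 K.
Without ice-albedo: g' = 0.2207, ΔT' = 1.7/(1−0.2207) = 2.1814 K.
Change = 2.1814 − 2.5026 = -0.32 K.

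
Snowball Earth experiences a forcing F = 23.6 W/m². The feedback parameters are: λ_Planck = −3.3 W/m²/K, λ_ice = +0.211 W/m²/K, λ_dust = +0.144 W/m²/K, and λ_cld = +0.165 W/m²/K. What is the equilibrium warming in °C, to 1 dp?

8.5 °C

Net feedback parameter λ = (−3.3) + (+0.211) + (+0.144) + (+0.165) = -2.78 W/m²/K.
ΔT = −F/λ = −23.6/(-2.78) = 8.5 °C.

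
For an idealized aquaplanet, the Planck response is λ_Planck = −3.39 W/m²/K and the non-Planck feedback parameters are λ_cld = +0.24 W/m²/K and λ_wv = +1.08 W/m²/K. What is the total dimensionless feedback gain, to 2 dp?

Convert to gains: g_cld = 0.24/3.39 = 0.0708; g_wv = 1.08/3.39 = 0.3186.
Total gain g = 0.3894.

0.39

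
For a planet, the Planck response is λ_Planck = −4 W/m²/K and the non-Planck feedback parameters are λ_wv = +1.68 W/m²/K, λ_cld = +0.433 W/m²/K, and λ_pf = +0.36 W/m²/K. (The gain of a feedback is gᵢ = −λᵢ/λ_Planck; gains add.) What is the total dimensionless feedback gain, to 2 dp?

0.62

Convert to gains: g_wv = 1.68/4 = 0.42; g_cld = 0.433/4 = 0.1082; g_pf = 0.36/4 = 0.09.
Total gain g = 0.6182.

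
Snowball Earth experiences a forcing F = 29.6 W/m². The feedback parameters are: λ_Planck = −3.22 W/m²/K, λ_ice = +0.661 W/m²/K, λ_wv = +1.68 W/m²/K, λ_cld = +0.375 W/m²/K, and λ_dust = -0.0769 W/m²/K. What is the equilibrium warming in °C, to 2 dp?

50.96 °C

Net feedback parameter λ = (−3.22) + (+0.661) + (+1.68) + (+0.375) + (-0.0769) = -0.5809 W/m²/K.
ΔT = −F/λ = −29.6/(-0.5809) = 50.96 °C.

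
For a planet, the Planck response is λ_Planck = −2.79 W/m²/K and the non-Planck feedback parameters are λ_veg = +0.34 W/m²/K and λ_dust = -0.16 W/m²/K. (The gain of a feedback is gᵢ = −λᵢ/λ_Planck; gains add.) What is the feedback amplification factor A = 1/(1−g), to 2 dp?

Convert to gains: g_veg = 0.34/2.79 = 0.1219; g_dust = -0.16/2.79 = -0.05735.
Total gain g = 0.06455.
A = 1/(1 − 0.06455) = 1.07.

1.07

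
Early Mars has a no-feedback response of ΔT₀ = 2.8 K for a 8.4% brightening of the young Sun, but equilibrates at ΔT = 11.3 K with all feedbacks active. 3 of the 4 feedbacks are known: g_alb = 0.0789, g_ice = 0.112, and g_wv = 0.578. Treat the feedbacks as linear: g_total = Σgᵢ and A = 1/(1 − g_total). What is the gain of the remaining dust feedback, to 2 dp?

Amplification A = ΔT/ΔT₀ = 11.3/2.8 = 4.036.
Total gain g = 1 − 1/A = 1 − 1/4.036 = 0.7522.
Known gains sum to 0.0789 + 0.112 + 0.578 = 0.7689.
g_dust = 0.7522 − 0.7689 = -0.02.

-0.02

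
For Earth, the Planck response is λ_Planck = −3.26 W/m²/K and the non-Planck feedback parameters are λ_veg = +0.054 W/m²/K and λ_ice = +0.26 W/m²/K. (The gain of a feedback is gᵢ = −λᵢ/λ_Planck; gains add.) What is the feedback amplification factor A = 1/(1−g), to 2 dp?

Convert to gains: g_veg = 0.054/3.26 = 0.01656; g_ice = 0.26/3.26 = 0.07975.
Total gain g = 0.09631.
A = 1/(1 − 0.09631) = 1.11.

1.11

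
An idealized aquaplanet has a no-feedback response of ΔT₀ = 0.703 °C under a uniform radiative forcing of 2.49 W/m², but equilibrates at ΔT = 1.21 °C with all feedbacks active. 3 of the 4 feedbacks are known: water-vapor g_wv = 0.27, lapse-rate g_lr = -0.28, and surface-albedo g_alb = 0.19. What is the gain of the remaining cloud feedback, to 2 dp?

Amplification A = ΔT/ΔT₀ = 1.21/0.703 = 1.721.
Total gain g = 1 − 1/A = 1 − 1/1.721 = 0.4189.
Known gains sum to 0.27 − 0.28 + 0.19 = 0.18.
g_cld = 0.4189 − 0.18 = 0.24.

0.24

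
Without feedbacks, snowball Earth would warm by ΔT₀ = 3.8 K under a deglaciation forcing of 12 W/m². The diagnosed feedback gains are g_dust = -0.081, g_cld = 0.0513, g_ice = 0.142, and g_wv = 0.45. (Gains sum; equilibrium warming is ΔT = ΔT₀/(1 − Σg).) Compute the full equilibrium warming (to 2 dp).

8.68 K

Total gain g = -0.081 + 0.0513 + 0.142 + 0.45 = 0.5623.
Amplification A = 1/(1 − 0.5623) = 2.285.
ΔT = 3.8 × 2.285 = 8.68 K.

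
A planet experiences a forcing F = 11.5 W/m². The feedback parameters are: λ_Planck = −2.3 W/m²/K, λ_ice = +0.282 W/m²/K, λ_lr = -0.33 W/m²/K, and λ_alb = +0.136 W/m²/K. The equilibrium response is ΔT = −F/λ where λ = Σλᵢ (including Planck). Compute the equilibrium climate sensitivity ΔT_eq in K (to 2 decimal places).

5.20 K

Net feedback parameter λ = (−2.3) + (+0.282) + (-0.33) + (+0.136) = -2.212 W/m²/K.
ΔT = −F/λ = −11.5/(-2.212) = 5.20 K.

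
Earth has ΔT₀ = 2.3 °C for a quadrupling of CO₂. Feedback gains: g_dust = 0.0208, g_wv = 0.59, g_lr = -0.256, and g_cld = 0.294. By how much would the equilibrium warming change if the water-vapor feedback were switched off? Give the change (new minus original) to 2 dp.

-4.11 °C

Original: g = 0.6488, ΔT = 2.3/(1−0.6488) = 6.5490 °C.
Without water-vapor: g' = 0.0588, ΔT' = 2.3/(1−0.0588) = 2.4437 °C.
Change = 2.4437 − 6.5490 = -4.11 °C.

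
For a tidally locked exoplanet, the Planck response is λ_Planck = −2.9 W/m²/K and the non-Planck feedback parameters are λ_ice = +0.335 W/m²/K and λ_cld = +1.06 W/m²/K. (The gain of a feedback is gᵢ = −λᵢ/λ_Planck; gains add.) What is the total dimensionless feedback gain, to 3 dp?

Convert to gains: g_ice = 0.335/2.9 = 0.1155; g_cld = 1.06/2.9 = 0.3655.
Total gain g = 0.481.

0.481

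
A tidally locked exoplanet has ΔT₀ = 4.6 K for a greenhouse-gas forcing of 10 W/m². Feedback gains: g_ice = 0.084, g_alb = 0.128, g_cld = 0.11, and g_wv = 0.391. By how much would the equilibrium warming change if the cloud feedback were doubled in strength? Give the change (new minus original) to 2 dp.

9.96 K

Original: g = 0.713, ΔT = 4.6/(1−0.713) = 16.0279 K.
With doubled cloud: g' = 0.823, ΔT' = 4.6/(1−0.823) = 25.9887 K.
Change = 25.9887 − 16.0279 = 9.96 K.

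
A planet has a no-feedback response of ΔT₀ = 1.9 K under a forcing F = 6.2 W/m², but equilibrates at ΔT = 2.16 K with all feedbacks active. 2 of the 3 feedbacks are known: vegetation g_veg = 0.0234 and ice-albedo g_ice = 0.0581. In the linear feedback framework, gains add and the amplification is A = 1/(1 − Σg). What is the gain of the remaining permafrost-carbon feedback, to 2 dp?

0.04

Amplification A = ΔT/ΔT₀ = 2.16/1.9 = 1.137.
Total gain g = 1 − 1/A = 1 − 1/1.137 = 0.1205.
Known gains sum to 0.0234 + 0.0581 = 0.0815.
g_pf = 0.1205 − 0.0815 = 0.04.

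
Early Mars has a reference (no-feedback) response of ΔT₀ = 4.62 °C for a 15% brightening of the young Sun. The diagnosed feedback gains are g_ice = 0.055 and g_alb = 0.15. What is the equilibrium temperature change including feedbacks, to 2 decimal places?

Total gain g = 0.055 + 0.15 = 0.205.
Amplification A = 1/(1 − 0.205) = 1.258.
ΔT = 4.62 × 1.258 = 5.81 °C.

5.81 °C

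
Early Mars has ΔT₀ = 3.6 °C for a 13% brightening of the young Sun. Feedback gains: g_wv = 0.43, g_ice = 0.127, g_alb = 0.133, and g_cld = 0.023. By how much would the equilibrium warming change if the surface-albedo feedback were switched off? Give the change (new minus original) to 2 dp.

Original: g = 0.713, ΔT = 3.6/(1−0.713) = 12.5436 °C.
Without surface-albedo: g' = 0.58, ΔT' = 3.6/(1−0.58) = 8.5714 °C.
Change = 8.5714 − 12.5436 = -3.97 °C.

-3.97 °C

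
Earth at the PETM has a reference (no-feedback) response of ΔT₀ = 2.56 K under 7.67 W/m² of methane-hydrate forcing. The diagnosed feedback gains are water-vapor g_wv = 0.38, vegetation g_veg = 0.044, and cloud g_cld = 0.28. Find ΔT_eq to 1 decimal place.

8.6 K

Total gain g = 0.38 + 0.044 + 0.28 = 0.704.
Amplification A = 1/(1 − 0.704) = 3.378.
ΔT = 2.56 × 3.378 = 8.6 K.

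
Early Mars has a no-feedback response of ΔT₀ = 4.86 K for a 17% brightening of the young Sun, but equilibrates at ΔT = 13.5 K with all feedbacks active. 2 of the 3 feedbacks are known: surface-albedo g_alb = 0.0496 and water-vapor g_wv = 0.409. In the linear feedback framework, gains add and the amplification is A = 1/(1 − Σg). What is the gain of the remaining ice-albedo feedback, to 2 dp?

0.18

Amplification A = ΔT/ΔT₀ = 13.5/4.86 = 2.778.
Total gain g = 1 − 1/A = 1 − 1/2.778 = 0.64.
Known gains sum to 0.0496 + 0.409 = 0.4586.
g_ice = 0.64 − 0.4586 = 0.18.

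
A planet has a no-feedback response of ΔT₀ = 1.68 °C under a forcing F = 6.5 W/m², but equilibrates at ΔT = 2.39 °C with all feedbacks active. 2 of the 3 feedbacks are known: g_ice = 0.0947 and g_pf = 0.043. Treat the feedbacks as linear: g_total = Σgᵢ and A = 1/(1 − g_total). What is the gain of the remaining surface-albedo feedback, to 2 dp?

Amplification A = ΔT/ΔT₀ = 2.39/1.68 = 1.423.
Total gain g = 1 − 1/A = 1 − 1/1.423 = 0.2973.
Known gains sum to 0.0947 + 0.043 = 0.1377.
g_alb = 0.2973 − 0.1377 = 0.16.

0.16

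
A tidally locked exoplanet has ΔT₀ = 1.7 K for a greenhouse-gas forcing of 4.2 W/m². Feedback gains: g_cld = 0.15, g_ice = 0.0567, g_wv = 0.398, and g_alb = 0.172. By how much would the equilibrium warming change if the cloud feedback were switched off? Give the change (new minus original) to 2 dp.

Original: g = 0.7767, ΔT = 1.7/(1−0.7767) = 7.6131 K.
Without cloud: g' = 0.6267, ΔT' = 1.7/(1−0.6267) = 4.5540 K.
Change = 4.5540 − 7.6131 = -3.06 K.

-3.06 K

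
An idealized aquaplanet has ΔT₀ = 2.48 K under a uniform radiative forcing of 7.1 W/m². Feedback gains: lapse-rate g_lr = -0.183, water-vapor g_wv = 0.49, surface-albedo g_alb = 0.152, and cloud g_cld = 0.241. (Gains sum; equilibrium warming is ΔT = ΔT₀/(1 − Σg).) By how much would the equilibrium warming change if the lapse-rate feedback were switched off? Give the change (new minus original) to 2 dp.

Original: g = 0.7, ΔT = 2.48/(1−0.7) = 8.2667 K.
Without lapse-rate: g' = 0.883, ΔT' = 2.48/(1−0.883) = 21.1966 K.
Change = 21.1966 − 8.2667 = 12.93 K.

12.93 K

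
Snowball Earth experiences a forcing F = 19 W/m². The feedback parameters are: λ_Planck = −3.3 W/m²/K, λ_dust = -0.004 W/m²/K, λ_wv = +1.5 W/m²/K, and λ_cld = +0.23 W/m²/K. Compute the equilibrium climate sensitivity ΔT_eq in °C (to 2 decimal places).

Net feedback parameter λ = (−3.3) + (-0.004) + (+1.5) + (+0.23) = -1.574 W/m²/K.
ΔT = −F/λ = −19/(-1.574) = 12.07 °C.

12.07 °C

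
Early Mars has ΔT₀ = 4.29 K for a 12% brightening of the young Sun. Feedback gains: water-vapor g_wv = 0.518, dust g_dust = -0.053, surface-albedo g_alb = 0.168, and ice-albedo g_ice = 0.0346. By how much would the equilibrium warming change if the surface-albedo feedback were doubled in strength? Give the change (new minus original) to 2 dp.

13.19 K

Original: g = 0.6676, ΔT = 4.29/(1−0.6676) = 12.9061 K.
With doubled surface-albedo: g' = 0.8356, ΔT' = 4.29/(1−0.8356) = 26.0949 K.
Change = 26.0949 − 12.9061 = 13.19 K.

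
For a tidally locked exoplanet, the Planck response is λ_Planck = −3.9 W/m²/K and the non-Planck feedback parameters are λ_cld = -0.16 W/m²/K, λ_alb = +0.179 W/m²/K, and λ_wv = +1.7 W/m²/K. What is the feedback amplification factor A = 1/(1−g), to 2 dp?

1.79

Convert to gains: g_cld = -0.16/3.9 = -0.04103; g_alb = 0.179/3.9 = 0.0459; g_wv = 1.7/3.9 = 0.4359.
Total gain g = 0.44077.
A = 1/(1 − 0.44077) = 1.79.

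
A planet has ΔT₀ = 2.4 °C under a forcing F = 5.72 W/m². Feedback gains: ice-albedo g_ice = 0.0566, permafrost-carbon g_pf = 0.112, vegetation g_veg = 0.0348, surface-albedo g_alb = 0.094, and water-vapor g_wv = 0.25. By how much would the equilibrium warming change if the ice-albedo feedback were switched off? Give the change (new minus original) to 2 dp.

Original: g = 0.5474, ΔT = 2.4/(1−0.5474) = 5.3027 °C.
Without ice-albedo: g' = 0.4908, ΔT' = 2.4/(1−0.4908) = 4.7133 °C.
Change = 4.7133 − 5.3027 = -0.59 °C.

-0.59 °C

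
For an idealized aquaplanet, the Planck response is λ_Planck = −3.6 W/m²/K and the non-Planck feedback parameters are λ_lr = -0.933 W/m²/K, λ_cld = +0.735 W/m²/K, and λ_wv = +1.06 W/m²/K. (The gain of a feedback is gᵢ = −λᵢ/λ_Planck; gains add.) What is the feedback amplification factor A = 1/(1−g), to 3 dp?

Convert to gains: g_lr = -0.933/3.6 = -0.2592; g_cld = 0.735/3.6 = 0.2042; g_wv = 1.06/3.6 = 0.2944.
Total gain g = 0.2394.
A = 1/(1 − 0.2394) = 1.315.

1.315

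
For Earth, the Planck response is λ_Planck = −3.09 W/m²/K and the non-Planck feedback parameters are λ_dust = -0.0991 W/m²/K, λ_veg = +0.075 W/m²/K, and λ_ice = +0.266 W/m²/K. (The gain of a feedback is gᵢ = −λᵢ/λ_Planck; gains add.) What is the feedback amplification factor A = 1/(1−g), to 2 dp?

1.08

Convert to gains: g_dust = -0.0991/3.09 = -0.03207; g_veg = 0.075/3.09 = 0.02427; g_ice = 0.266/3.09 = 0.08608.
Total gain g = 0.07828.
A = 1/(1 − 0.07828) = 1.08.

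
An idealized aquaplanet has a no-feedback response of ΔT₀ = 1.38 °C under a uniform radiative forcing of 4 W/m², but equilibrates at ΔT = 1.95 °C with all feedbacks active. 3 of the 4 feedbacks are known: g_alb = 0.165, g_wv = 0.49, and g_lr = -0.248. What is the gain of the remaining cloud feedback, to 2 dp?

-0.11

Amplification A = ΔT/ΔT₀ = 1.95/1.38 = 1.413.
Total gain g = 1 − 1/A = 1 − 1/1.413 = 0.2923.
Known gains sum to 0.165 + 0.49 − 0.248 = 0.407.
g_cld = 0.2923 − 0.407 = -0.11.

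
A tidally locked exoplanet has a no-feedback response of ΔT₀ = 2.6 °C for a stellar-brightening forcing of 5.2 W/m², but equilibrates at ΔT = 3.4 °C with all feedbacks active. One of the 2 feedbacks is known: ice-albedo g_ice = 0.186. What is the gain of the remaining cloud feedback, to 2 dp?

0.05

Amplification A = ΔT/ΔT₀ = 3.4/2.6 = 1.308.
Total gain g = 1 − 1/A = 1 − 1/1.308 = 0.2355.
The known gain is 0.186.
g_cld = 0.2355 − 0.186 = 0.05.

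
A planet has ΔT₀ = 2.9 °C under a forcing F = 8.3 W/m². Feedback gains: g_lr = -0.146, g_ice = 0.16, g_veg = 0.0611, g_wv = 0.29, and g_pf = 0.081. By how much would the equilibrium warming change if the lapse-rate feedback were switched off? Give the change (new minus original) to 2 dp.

Original: g = 0.4461, ΔT = 2.9/(1−0.4461) = 5.2356 °C.
Without lapse-rate: g' = 0.5921, ΔT' = 2.9/(1−0.5921) = 7.1096 °C.
Change = 7.1096 − 5.2356 = 1.87 °C.

1.87 °C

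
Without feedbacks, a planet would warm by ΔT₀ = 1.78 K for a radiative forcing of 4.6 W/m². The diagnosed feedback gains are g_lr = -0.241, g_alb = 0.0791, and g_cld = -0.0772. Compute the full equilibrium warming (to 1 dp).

Total gain g = -0.241 + 0.0791 − 0.0772 = -0.2391.
Amplification A = 1/(1 + 0.2391) = 0.807.
ΔT = 1.78 × 0.807 = 1.4 K.

1.4 K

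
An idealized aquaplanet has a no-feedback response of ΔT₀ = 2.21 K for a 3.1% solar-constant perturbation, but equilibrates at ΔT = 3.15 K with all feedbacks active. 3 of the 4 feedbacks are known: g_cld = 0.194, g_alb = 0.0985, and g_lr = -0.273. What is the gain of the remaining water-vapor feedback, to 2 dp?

0.28

Amplification A = ΔT/ΔT₀ = 3.15/2.21 = 1.425.
Total gain g = 1 − 1/A = 1 − 1/1.425 = 0.2982.
Known gains sum to 0.194 + 0.0985 − 0.273 = 0.0195.
g_wv = 0.2982 − 0.0195 = 0.28.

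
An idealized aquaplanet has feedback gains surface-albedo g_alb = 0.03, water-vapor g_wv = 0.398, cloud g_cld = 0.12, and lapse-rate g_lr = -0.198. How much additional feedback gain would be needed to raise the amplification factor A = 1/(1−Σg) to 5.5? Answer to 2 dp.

0.47

Current total gain = 0.35.
Target gain for A = 5.5: g* = 1 − 1/5.5 = 0.8182.
Additional gain needed = 0.8182 − 0.35 = 0.47.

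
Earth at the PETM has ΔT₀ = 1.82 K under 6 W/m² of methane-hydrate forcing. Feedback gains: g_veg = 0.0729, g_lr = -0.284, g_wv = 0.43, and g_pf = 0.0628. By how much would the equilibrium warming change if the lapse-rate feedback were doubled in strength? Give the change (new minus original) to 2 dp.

-0.72 K

Original: g = 0.2817, ΔT = 1.82/(1−0.2817) = 2.5338 K.
With doubled lapse-rate: g' = -0.0023, ΔT' = 1.82/(1+0.0023) = 1.8158 K.
Change = 1.8158 − 2.5338 = -0.72 K.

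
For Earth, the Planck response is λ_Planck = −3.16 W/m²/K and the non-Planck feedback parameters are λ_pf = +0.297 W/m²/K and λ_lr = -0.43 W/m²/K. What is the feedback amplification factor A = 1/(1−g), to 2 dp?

0.96

Convert to gains: g_pf = 0.297/3.16 = 0.09399; g_lr = -0.43/3.16 = -0.1361.
Total gain g = -0.04211.
A = 1/(1 + 0.04211) = 0.96.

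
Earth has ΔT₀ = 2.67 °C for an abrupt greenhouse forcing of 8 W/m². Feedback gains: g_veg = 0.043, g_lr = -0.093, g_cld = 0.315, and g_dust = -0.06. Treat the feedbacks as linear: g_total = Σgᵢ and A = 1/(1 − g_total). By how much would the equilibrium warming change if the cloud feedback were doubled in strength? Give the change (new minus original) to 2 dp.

Original: g = 0.205, ΔT = 2.67/(1−0.205) = 3.3585 °C.
With doubled cloud: g' = 0.52, ΔT' = 2.67/(1−0.52) = 5.5625 °C.
Change = 5.5625 − 3.3585 = 2.20 °C.

2.20 °C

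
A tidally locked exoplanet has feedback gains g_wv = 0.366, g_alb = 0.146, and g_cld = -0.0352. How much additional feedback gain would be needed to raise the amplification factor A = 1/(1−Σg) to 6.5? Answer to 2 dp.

0.37

Current total gain = 0.4768.
Target gain for A = 6.5: g* = 1 − 1/6.5 = 0.8462.
Additional gain needed = 0.8462 − 0.4768 = 0.37.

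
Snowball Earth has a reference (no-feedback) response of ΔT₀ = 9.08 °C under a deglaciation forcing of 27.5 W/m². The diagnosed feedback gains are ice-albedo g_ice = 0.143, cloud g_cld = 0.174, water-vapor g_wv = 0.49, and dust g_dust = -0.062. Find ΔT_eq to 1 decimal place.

Total gain g = 0.143 + 0.174 + 0.49 − 0.062 = 0.745.
Amplification A = 1/(1 − 0.745) = 3.922.
ΔT = 9.08 × 3.922 = 35.6 °C.

35.6 °C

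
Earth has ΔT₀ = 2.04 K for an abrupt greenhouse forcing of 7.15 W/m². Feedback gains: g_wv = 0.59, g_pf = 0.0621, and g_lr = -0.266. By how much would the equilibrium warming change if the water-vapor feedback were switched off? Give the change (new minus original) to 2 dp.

Original: g = 0.3861, ΔT = 2.04/(1−0.3861) = 3.3230 K.
Without water-vapor: g' = -0.2039, ΔT' = 2.04/(1+0.2039) = 1.6945 K.
Change = 1.6945 − 3.3230 = -1.63 K.

-1.63 K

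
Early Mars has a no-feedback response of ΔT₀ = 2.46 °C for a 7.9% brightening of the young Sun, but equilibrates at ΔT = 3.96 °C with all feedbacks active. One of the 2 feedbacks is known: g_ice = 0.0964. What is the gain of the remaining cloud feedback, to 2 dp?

0.28

Amplification A = ΔT/ΔT₀ = 3.96/2.46 = 1.61.
Total gain g = 1 − 1/A = 1 − 1/1.61 = 0.3789.
The known gain is 0.0964.
g_cld = 0.3789 − 0.0964 = 0.28.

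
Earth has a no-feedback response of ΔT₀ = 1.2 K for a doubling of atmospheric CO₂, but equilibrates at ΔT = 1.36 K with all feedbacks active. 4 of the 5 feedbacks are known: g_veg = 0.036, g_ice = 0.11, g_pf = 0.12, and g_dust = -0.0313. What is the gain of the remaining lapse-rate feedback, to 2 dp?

Amplification A = ΔT/ΔT₀ = 1.36/1.2 = 1.133.
Total gain g = 1 − 1/A = 1 − 1/1.133 = 0.1174.
Known gains sum to 0.036 + 0.11 + 0.12 − 0.0313 = 0.2347.
g_lr = 0.1174 − 0.2347 = -0.12.

-0.12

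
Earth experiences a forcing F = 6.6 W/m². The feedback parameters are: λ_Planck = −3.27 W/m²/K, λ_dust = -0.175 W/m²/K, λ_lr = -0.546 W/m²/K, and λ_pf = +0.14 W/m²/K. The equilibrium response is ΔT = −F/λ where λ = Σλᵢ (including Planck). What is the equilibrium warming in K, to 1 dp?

1.7 K

Net feedback parameter λ = (−3.27) + (-0.175) + (-0.546) + (+0.14) = -3.851 W/m²/K.
ΔT = −F/λ = −6.6/(-3.851) = 1.7 K.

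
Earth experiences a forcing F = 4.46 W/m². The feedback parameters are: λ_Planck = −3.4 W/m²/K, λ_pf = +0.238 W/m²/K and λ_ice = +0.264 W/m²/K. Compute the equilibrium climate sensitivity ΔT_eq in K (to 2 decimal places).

1.54 K

Net feedback parameter λ = (−3.4) + (+0.238) + (+0.264) = -2.898 W/m²/K.
ΔT = −F/λ = −4.46/(-2.898) = 1.54 K.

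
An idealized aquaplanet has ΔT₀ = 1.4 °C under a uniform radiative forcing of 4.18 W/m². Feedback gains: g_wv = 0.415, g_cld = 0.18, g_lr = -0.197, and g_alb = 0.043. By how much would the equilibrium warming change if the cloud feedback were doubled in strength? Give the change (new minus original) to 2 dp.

1.19 °C

Original: g = 0.441, ΔT = 1.4/(1−0.441) = 2.5045 °C.
With doubled cloud: g' = 0.621, ΔT' = 1.4/(1−0.621) = 3.6939 °C.
Change = 3.6939 − 2.5045 = 1.19 °C.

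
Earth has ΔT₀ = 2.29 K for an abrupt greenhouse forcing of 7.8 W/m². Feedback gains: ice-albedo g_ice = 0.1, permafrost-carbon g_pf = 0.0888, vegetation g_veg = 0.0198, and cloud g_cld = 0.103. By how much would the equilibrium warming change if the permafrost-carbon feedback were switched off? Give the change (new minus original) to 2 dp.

Original: g = 0.3116, ΔT = 2.29/(1−0.3116) = 3.3266 K.
Without permafrost-carbon: g' = 0.2228, ΔT' = 2.29/(1−0.2228) = 2.9465 K.
Change = 2.9465 − 3.3266 = -0.38 K.

-0.38 K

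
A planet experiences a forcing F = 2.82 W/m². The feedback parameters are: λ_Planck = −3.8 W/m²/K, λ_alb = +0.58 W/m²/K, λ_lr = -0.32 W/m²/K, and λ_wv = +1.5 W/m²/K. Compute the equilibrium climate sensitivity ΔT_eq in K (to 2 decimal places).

Net feedback parameter λ = (−3.8) + (+0.58) + (-0.32) + (+1.5) = -2.04 W/m²/K.
ΔT = −F/λ = −2.82/(-2.04) = 1.38 K.

1.38 K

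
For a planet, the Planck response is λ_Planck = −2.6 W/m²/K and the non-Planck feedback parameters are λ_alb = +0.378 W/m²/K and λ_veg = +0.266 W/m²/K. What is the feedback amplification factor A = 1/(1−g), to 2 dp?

Convert to gains: g_alb = 0.378/2.6 = 0.1454; g_veg = 0.266/2.6 = 0.1023.
Total gain g = 0.2477.
A = 1/(1 − 0.2477) = 1.33.

1.33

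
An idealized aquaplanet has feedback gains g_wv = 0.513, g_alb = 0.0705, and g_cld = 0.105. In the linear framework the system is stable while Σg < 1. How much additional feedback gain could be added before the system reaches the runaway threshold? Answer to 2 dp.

0.31

Current total gain = 0.513 + 0.0705 + 0.105 = 0.6885.
Margin to runaway = 1 − 0.6885 = 0.31.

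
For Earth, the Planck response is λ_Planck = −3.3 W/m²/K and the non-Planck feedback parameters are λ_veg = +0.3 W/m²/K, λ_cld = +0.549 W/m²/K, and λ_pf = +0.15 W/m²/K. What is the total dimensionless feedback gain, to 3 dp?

Convert to gains: g_veg = 0.3/3.3 = 0.09091; g_cld = 0.549/3.3 = 0.1664; g_pf = 0.15/3.3 = 0.04545.
Total gain g = 0.30276.

0.303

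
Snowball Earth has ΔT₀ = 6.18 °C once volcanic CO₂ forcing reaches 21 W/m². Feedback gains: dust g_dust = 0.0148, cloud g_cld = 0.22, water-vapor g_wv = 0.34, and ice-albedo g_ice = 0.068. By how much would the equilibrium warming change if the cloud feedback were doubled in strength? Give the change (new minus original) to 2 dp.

27.74 °C

Original: g = 0.6428, ΔT = 6.18/(1−0.6428) = 17.3012 °C.
With doubled cloud: g' = 0.8628, ΔT' = 6.18/(1−0.8628) = 45.0437 °C.
Change = 45.0437 − 17.3012 = 27.74 °C.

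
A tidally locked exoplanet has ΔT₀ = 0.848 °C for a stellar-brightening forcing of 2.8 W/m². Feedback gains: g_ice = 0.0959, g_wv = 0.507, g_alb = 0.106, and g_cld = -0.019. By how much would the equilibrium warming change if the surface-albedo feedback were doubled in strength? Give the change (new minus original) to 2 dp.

1.42 °C

Original: g = 0.6899, ΔT = 0.848/(1−0.6899) = 2.7346 °C.
With doubled surface-albedo: g' = 0.7959, ΔT' = 0.848/(1−0.7959) = 4.1548 °C.
Change = 4.1548 − 2.7346 = 1.42 °C.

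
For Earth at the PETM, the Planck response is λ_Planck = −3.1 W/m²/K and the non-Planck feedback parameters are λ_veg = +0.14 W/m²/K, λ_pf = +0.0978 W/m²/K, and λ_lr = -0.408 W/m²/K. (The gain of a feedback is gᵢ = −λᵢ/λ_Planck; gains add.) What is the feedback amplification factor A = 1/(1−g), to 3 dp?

Convert to gains: g_veg = 0.14/3.1 = 0.04516; g_pf = 0.0978/3.1 = 0.03155; g_lr = -0.408/3.1 = -0.1316.
Total gain g = -0.05489.
A = 1/(1 + 0.05489) = 0.948.

0.948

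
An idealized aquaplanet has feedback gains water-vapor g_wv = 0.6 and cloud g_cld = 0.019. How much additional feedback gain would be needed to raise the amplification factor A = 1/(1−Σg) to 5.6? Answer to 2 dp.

0.20

Current total gain = 0.619.
Target gain for A = 5.6: g* = 1 − 1/5.6 = 0.8214.
Additional gain needed = 0.8214 − 0.619 = 0.20.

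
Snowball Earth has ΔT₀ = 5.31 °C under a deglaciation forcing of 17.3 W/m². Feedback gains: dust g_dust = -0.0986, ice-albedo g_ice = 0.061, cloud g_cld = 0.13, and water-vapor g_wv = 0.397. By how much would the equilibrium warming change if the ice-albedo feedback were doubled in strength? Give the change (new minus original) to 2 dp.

Original: g = 0.4894, ΔT = 5.31/(1−0.4894) = 10.3995 °C.
With doubled ice-albedo: g' = 0.5504, ΔT' = 5.31/(1−0.5504) = 11.8105 °C.
Change = 11.8105 − 10.3995 = 1.41 °C.

1.41 °C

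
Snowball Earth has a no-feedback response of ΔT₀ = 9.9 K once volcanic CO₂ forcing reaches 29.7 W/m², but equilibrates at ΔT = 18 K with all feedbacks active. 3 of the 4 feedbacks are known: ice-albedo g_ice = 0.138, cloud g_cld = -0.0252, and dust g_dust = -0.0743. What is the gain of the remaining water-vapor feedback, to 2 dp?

Amplification A = ΔT/ΔT₀ = 18/9.9 = 1.818.
Total gain g = 1 − 1/A = 1 − 1/1.818 = 0.4499.
Known gains sum to 0.138 − 0.0252 − 0.0743 = 0.0385.
g_wv = 0.4499 − 0.0385 = 0.41.

0.41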